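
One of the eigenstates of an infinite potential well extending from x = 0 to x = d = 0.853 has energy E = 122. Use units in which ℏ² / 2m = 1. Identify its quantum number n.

For an infinite well E_n = n²π²ℏ²/(2md²), so n = (d/πℏ)√(2mE).
n = (0.853/π) × √(2 × 0.5 × 122) = 2.999 → n = 3.

n = 3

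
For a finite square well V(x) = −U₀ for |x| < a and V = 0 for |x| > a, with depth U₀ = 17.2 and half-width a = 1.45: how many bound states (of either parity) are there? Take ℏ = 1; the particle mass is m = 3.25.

N = 10

Define the well-strength parameter z₀ = (a/ℏ)√(2mU₀) = 1.45 × √(2·3.25·17.2) = 15.33.
A new bound state (alternating even/odd) appears each time z₀ passes a multiple of π/2, so N = ⌊2z₀/π⌋ + 1 = ⌊9.760⌋ + 1 = 10.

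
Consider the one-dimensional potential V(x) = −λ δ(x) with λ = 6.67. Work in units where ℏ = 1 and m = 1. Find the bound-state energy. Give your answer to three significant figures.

For x ≠ 0 the bound state is ψ ∝ e^{−κ|x|}; integrating the TISE across the delta gives the cusp condition 2κ = 2mλ/ℏ², so κ = 6.670.
Then E = −ℏ²κ²/(2m) = −mλ²/(2ℏ²) = -22.24.

E = -22.2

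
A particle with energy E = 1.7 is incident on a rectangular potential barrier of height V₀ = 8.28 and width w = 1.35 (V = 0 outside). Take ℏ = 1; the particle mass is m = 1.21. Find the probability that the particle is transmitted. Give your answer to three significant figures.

Since E < V₀ the interior solution is evanescent with decay constant κ = √(2m(V₀ − E))/ℏ = 3.990.
κw = 5.387, sinh(κw) = 109.3.
Matching ψ, ψ′ at both faces gives T = [1 + V₀² sinh²(κw) / (4E(V₀ − E))]⁻¹ = 1/18300 = 0.0000546.

T = 0.0000546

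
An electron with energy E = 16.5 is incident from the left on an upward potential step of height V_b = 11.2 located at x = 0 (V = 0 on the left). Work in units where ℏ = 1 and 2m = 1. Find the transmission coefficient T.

T = 0.924

On each side the TISE gives plane waves with k = √(2m(E − V))/ℏ: k₁ = √(2·½·16.5) = 4.062, k₂ = √(2·½·5.3) = 2.302.
Matching ψ and ψ′ at x = 0 gives r = (k₁ − k₂)/(k₁ + k₂), so R = r² = 0.07647 and T = 1 − R = 0.9235.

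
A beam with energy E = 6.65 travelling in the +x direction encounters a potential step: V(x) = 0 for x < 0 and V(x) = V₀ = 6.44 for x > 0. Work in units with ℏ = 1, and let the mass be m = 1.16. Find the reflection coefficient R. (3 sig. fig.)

On each side the TISE gives plane waves with k = √(2m(E − V))/ℏ: k₁ = √(2·1.16·6.65) = 3.928, k₂ = √(2·1.16·0.21) = 0.6980.
Matching ψ and ψ′ at x = 0 gives r = (k₁ − k₂)/(k₁ + k₂), so R = r² = 0.4875 and T = 1 − R = 0.5125.

R = 0.488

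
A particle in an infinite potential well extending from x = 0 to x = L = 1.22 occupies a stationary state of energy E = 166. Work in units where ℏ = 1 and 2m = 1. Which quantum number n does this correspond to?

n = 5

For an infinite well E_n = n²π²ℏ²/(2mL²), so n = (L/πℏ)√(2mE).
n = (1.22/π) × √(2 × 0.5 × 166) = 5.003 → n = 5.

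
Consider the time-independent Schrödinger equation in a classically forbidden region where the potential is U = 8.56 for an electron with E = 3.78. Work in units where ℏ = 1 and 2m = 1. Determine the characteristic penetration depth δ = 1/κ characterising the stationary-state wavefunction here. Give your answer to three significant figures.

δ = 0.457

Since E < U the TISE in this region is ψ'' = κ²ψ with κ = √(2m(U − E))/ℏ.
κ = √(2 × 0.5 × 4.78) = 2.186. The penetration depth is δ = 1/κ = 0.457.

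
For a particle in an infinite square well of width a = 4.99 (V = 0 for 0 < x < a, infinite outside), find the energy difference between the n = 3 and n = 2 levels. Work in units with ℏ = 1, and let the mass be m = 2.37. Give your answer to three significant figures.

ΔE = 0.418

E_n = n²π²ℏ²/(2ma²), so ΔE = (3² − 2²) π²ℏ²/(2ma²).
ΔE = 5 × π² / (2 × 2.37 × 4.99²) = 0.4181.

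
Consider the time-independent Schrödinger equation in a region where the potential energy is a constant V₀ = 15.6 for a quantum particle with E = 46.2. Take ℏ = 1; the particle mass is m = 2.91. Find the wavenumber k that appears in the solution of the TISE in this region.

k = 13.3

With E > V₀ the solution is oscillatory, ψ ∝ e^{±ikx} with k = √(2m(E − V₀))/ℏ.
k = √(2 × 2.91 × 30.6) = 13.35.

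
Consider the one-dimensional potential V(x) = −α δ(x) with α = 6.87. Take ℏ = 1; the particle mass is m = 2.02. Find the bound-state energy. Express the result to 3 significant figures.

The bound state is ψ(x) = √κ e^{−κ|x|}. The derivative jump ψ'(0⁺) − ψ'(0⁻) = −(2mα/ℏ²)ψ(0) fixes κ = mα/ℏ² = 13.88.
Then E = −ℏ²κ²/(2m) = −mα²/(2ℏ²) = -47.67.

E = -47.7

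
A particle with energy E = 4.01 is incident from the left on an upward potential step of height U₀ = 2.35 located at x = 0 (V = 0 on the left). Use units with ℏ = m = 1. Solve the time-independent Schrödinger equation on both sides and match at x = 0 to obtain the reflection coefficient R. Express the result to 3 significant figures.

R = 0.0471

The wavenumbers are k₁ = √(2mE)/ℏ = 2.832 on the left and k₂ = √(2m(E − U₀))/ℏ = 1.822 on the right.
Continuity of ψ and ψ′ at the step yields the reflection amplitude r = (k₁ − k₂)/(k₁ + k₂) = 0.2170; thus R = |r|² = 0.04708, T = 0.9529.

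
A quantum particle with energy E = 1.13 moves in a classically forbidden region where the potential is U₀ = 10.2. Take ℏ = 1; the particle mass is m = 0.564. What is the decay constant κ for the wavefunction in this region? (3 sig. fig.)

Since E < U₀ the TISE in this region is ψ'' = κ²ψ with κ = √(2m(U₀ − E))/ℏ.
κ = √(2 × 0.564 × 9.07) = 3.199.

κ = 3.20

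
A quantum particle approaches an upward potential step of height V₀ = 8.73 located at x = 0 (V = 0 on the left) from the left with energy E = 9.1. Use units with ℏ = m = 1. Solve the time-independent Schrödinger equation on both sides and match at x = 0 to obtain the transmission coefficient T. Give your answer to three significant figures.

The wavenumbers are k₁ = √(2mE)/ℏ = 4.266 on the left and k₂ = √(2m(E − V₀))/ℏ = 0.8602 on the right.
Matching ψ and ψ′ at x = 0 gives r = (k₁ − k₂)/(k₁ + k₂), so R = r² = 0.4414 and T = 1 − R = 0.5586.

T = 0.559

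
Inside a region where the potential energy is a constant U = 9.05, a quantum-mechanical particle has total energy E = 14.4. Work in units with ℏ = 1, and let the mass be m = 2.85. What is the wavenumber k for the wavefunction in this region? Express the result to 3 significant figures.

k = 5.52

With E > U the solution is oscillatory, ψ ∝ e^{±ikx} with k = √(2m(E − U))/ℏ.
k = √(2 × 2.85 × 5.35) = 5.522.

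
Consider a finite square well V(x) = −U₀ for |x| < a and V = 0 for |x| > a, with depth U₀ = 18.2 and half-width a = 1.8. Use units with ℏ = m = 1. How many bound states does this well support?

N = 7

The dimensionless depth is z₀ = a√(2mU₀)/ℏ = 1.8 × √(36.40) = 10.86.
The even/odd transcendental equations gain one root per π/2 in z₀, giving N = 1 + ⌊2z₀/π⌋ = 1 + ⌊6.914⌋ = 7.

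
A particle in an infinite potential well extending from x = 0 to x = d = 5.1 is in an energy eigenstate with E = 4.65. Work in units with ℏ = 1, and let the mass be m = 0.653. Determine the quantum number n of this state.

n = 4

For an infinite well E_n = n²π²ℏ²/(2md²), so n = (d/πℏ)√(2mE).
n = (5.1/π) × √(2 × 0.653 × 4.65) = 4.001 → n = 4.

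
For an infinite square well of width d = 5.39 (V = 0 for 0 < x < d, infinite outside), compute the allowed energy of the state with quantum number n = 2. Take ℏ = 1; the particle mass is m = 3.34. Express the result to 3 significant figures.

E = 0.203

The infinite-well eigenfunctions ψ_n = √(2/d) sin(nπx/d) vanish at both walls, giving E_n = n²π²ℏ²/(2md²).
E_2 = 2² × π² / (2 × 3.34 × 5.39²) = 0.2034.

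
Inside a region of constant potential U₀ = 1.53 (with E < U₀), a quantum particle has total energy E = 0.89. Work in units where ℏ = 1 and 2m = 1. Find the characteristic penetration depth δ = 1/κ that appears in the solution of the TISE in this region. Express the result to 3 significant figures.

δ = 1.25

Since E < U₀ the TISE in this region is ψ'' = κ²ψ with κ = √(2m(U₀ − E))/ℏ.
κ = √(2 × 0.5 × 0.64) = 0.8000. The penetration depth is δ = 1/κ = 1.25.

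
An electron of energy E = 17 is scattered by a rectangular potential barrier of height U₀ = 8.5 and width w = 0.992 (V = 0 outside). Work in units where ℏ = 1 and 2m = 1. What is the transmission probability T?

T = 0.992

Above the barrier the interior wavenumber is k₂ = √(2m(E − U₀))/ℏ = 2.915, giving phase k₂w = 2.892.
Matching at both interfaces gives T⁻¹ = 1 + U₀² sin²(k₂w) / [4E(E − U₀)] = 1.008, hence T = 0.992.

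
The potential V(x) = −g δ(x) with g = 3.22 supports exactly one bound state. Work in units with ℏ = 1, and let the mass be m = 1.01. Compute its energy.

For x ≠ 0 the bound state is ψ ∝ e^{−κ|x|}; integrating the TISE across the delta gives the cusp condition 2κ = 2mg/ℏ², so κ = 3.252.
Then E = −ℏ²κ²/(2m) = −mg²/(2ℏ²) = -5.236.

E = -5.24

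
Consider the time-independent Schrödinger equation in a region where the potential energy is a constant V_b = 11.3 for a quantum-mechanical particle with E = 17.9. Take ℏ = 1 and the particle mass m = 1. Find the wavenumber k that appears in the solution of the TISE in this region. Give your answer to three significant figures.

With E > V_b the solution is oscillatory, ψ ∝ e^{±ikx} with k = √(2m(E − V_b))/ℏ.
k = √(2 × 1 × 6.6) = 3.633.

k = 3.63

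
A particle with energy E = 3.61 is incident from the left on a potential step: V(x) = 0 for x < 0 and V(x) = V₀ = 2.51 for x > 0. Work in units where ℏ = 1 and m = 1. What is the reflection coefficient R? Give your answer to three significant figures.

R = 0.0833

On each side the TISE gives plane waves with k = √(2m(E − V))/ℏ: k₁ = √(2·1·3.61) = 2.687, k₂ = √(2·1·1.1) = 1.483.
Continuity of ψ and ψ′ at the step yields the reflection amplitude r = (k₁ − k₂)/(k₁ + k₂) = 0.2887; thus R = |r|² = 0.08332, T = 0.9167.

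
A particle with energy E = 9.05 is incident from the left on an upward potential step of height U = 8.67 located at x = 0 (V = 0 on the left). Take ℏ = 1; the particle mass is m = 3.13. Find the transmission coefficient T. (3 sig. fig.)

The wavenumbers are k₁ = √(2mE)/ℏ = 7.527 on the left and k₂ = √(2m(E − U))/ℏ = 1.542 on the right.
Continuity of ψ and ψ′ at the step yields the reflection amplitude r = (k₁ − k₂)/(k₁ + k₂) = 0.6599; thus R = |r|² = 0.4354, T = 0.5646.

T = 0.565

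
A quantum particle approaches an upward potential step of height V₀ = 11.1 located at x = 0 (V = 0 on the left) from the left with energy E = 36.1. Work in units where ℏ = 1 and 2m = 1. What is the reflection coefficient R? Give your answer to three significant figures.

R = 0.00839

On each side the TISE gives plane waves with k = √(2m(E − V))/ℏ: k₁ = √(2·½·36.1) = 6.008, k₂ = √(2·½·25) = 5.000.
Matching ψ and ψ′ at x = 0 gives r = (k₁ − k₂)/(k₁ + k₂), so R = r² = 0.008390 and T = 1 − R = 0.9916.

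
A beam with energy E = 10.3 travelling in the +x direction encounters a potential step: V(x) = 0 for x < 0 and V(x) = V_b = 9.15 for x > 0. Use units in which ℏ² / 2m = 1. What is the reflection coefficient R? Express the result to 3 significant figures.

The wavenumbers are k₁ = √(2mE)/ℏ = 3.209 on the left and k₂ = √(2m(E − V_b))/ℏ = 1.072 on the right.
Matching ψ and ψ′ at x = 0 gives r = (k₁ − k₂)/(k₁ + k₂), so R = r² = 0.2491 and T = 1 − R = 0.7509.

R = 0.249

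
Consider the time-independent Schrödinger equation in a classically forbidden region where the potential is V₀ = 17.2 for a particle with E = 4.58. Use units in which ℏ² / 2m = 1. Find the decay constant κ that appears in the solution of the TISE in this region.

κ = 3.55

Since E < V₀ the TISE in this region is ψ'' = κ²ψ with κ = √(2m(V₀ − E))/ℏ.
κ = √(2 × 0.5 × 12.62) = 3.552.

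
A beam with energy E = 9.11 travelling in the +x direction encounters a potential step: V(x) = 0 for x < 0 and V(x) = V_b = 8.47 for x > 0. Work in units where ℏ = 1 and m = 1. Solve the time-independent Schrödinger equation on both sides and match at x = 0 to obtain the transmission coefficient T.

On each side the TISE gives plane waves with k = √(2m(E − V))/ℏ: k₁ = √(2·1·9.11) = 4.268, k₂ = √(2·1·0.64) = 1.131.
Matching ψ and ψ′ at x = 0 gives r = (k₁ − k₂)/(k₁ + k₂), so R = r² = 0.3375 and T = 1 − R = 0.6625.

T = 0.662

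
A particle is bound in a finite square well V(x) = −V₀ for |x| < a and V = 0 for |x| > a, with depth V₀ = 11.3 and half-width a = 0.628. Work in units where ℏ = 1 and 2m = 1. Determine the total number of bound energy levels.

The dimensionless depth is z₀ = a√(2mV₀)/ℏ = 0.628 × √(11.30) = 2.111.
The even/odd transcendental equations gain one root per π/2 in z₀, giving N = 1 + ⌊2z₀/π⌋ = 1 + ⌊1.344⌋ = 2.

N = 2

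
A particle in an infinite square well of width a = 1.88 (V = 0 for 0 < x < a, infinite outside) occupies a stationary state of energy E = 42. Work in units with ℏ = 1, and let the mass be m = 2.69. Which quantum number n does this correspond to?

From E_n = n²π²ℏ²/(2ma²) invert to n = √(2ma²E)/(πℏ).
n = (1.88/π) × √(2 × 2.69 × 42) = 8.995 → n = 9.

n = 9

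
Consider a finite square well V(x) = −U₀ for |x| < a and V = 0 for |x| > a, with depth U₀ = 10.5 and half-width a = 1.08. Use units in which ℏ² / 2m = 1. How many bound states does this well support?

The dimensionless depth is z₀ = a√(2mU₀)/ℏ = 1.08 × √(10.50) = 3.500.
The even/odd transcendental equations gain one root per π/2 in z₀, giving N = 1 + ⌊2z₀/π⌋ = 1 + ⌊2.228⌋ = 3.

N = 3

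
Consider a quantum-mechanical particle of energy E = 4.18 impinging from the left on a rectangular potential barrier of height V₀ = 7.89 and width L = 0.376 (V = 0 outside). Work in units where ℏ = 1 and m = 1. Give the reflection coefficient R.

Since E < V₀ the interior solution is evanescent with decay constant κ = √(2m(V₀ − E))/ℏ = 2.724.
κL = 1.024, sinh(κL) = 1.213.
Matching ψ, ψ′ at both faces gives T = [1 + V₀² sinh²(κL) / (4E(V₀ − E))]⁻¹ = 1/2.476 = 0.404.
R = 1 − T = 0.596.

R = 0.596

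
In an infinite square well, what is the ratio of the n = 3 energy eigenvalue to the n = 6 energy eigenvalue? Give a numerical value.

0.25

Since E_n ∝ n², the ratio is (3/6)² = 0.25.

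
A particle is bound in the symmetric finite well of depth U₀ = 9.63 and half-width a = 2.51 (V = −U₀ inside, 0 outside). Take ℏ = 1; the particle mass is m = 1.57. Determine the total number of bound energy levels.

N = 9

Define the well-strength parameter z₀ = (a/ℏ)√(2mU₀) = 2.51 × √(2·1.57·9.63) = 13.80.
The even/odd transcendental equations gain one root per π/2 in z₀, giving N = 1 + ⌊2z₀/π⌋ = 1 + ⌊8.787⌋ = 9.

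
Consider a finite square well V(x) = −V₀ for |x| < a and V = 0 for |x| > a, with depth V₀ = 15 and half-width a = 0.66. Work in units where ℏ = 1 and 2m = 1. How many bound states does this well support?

N = 2

The dimensionless depth is z₀ = a√(2mV₀)/ℏ = 0.66 × √(15.00) = 2.556.
The even/odd transcendental equations gain one root per π/2 in z₀, giving N = 1 + ⌊2z₀/π⌋ = 1 + ⌊1.627⌋ = 2.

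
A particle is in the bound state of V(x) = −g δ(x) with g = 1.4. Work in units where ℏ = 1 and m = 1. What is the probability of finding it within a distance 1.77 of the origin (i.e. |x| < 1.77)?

P = 0.993

The normalised bound state is ψ = √κ e^{−κ|x|} with κ = mg/ℏ² = 1.400.
P(|x| < d) = ∫_{−d}^{d} κ e^{−2κ|x|} dx = 1 − e^{−2κd} = 1 − e^{−4.956} = 0.9930.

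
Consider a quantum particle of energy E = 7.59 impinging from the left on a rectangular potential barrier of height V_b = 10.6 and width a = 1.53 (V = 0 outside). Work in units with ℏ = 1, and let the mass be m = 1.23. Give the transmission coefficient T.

T = 0.000787

Since E < V_b the interior solution is evanescent with decay constant κ = √(2m(V_b − E))/ℏ = 2.721.
κa = 4.163, sinh(κa) = 32.14.
The exact tunnelling result is T⁻¹ = 1 + V_b² sinh²(κa) / [4E(V_b − E)] = 1271, so T = 0.000787.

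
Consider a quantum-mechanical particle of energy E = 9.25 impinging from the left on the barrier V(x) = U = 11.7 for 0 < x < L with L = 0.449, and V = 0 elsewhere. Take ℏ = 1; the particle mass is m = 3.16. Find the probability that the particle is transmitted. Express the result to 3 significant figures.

Since E < U the interior solution is evanescent with decay constant κ = √(2m(U − E))/ℏ = 3.935.
κL = 1.767, sinh(κL) = 2.841.
The exact tunnelling result is T⁻¹ = 1 + U² sinh²(κL) / [4E(U − E)] = 13.19, so T = 0.0758.

T = 0.0758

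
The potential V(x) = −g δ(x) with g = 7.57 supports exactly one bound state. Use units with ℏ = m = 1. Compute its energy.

E = -28.7

For x ≠ 0 the bound state is ψ ∝ e^{−κ|x|}; integrating the TISE across the delta gives the cusp condition 2κ = 2mg/ℏ², so κ = 7.570.
Then E = −ℏ²κ²/(2m) = −mg²/(2ℏ²) = -28.65.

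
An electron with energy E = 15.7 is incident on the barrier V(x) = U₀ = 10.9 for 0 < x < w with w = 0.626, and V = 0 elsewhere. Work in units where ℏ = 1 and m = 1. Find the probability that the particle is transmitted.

E > U₀: inside the barrier k₂ = √(2m(E − U₀))/ℏ = 3.098, k₂w = 1.940.
T = [1 + U₀² sin²(k₂w) / (4E(E − U₀))]⁻¹ = 1/1.343 = 0.745.

T = 0.745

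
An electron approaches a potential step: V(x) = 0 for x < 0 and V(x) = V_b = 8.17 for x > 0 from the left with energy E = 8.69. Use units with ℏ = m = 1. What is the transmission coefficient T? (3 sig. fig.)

On each side the TISE gives plane waves with k = √(2m(E − V))/ℏ: k₁ = √(2·1·8.69) = 4.169, k₂ = √(2·1·0.52) = 1.020.
Matching ψ and ψ′ at x = 0 gives r = (k₁ − k₂)/(k₁ + k₂), so R = r² = 0.3683 and T = 1 − R = 0.6317.

T = 0.632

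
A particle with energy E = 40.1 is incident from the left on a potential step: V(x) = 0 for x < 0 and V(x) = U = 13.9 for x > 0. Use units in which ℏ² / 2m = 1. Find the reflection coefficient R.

R = 0.0112

The wavenumbers are k₁ = √(2mE)/ℏ = 6.332 on the left and k₂ = √(2m(E − U))/ℏ = 5.119 on the right.
Matching ψ and ψ′ at x = 0 gives r = (k₁ − k₂)/(k₁ + k₂), so R = r² = 0.01124 and T = 1 − R = 0.9888.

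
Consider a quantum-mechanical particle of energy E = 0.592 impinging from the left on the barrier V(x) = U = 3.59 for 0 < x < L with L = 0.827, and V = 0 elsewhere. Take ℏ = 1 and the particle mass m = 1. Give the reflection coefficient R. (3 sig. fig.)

Since E < U the interior solution is evanescent with decay constant κ = √(2m(U − E))/ℏ = 2.449.
κL = 2.025, sinh(κL) = 3.722.
The exact tunnelling result is T⁻¹ = 1 + U² sinh²(κL) / [4E(U − E)] = 26.15, so T = 0.0382.
R = 1 − T = 0.962.

R = 0.962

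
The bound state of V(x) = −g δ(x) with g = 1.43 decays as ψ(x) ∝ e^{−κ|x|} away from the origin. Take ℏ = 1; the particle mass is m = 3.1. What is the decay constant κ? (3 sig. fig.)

κ = 4.43

Integrate −(ℏ²/2m)ψ'' − gδ(x)ψ = Eψ from −ε to +ε: the ψ'' term gives ψ'(0⁺) − ψ'(0⁻) and the δ term gives −(2mg/ℏ²)ψ(0).
With ψ ∝ e^{−κ|x|} this yields −2κ = −2mg/ℏ², so κ = mg/ℏ² = 4.433.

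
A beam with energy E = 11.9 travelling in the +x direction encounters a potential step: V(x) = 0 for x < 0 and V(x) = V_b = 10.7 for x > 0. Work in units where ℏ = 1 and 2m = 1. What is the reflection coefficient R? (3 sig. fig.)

On each side the TISE gives plane waves with k = √(2m(E − V))/ℏ: k₁ = √(2·½·11.9) = 3.450, k₂ = √(2·½·1.2) = 1.095.
Continuity of ψ and ψ′ at the step yields the reflection amplitude r = (k₁ − k₂)/(k₁ + k₂) = 0.5180; thus R = |r|² = 0.2683, T = 0.7317.

R = 0.268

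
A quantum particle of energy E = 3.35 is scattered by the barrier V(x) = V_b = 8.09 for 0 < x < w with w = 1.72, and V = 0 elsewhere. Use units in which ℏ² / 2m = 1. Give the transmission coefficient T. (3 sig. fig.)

Since E < V_b the interior solution is evanescent with decay constant κ = √(2m(V_b − E))/ℏ = 2.177.
κw = 3.745, sinh(κw) = 21.14.
Matching ψ, ψ′ at both faces gives T = [1 + V_b² sinh²(κw) / (4E(V_b − E))]⁻¹ = 1/461.3 = 0.00217.

T = 0.00217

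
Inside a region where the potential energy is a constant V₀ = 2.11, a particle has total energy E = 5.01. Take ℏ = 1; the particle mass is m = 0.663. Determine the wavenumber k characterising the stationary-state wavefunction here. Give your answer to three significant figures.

With E > V₀ the solution is oscillatory, ψ ∝ e^{±ikx} with k = √(2m(E − V₀))/ℏ.
k = √(2 × 0.663 × 2.9) = 1.961.

k = 1.96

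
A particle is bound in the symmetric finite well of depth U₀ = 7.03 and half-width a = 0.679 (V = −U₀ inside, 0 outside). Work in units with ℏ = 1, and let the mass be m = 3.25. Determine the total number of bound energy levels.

N = 3

Define the well-strength parameter z₀ = (a/ℏ)√(2mU₀) = 0.679 × √(2·3.25·7.03) = 4.590.
A new bound state (alternating even/odd) appears each time z₀ passes a multiple of π/2, so N = ⌊2z₀/π⌋ + 1 = ⌊2.922⌋ + 1 = 3.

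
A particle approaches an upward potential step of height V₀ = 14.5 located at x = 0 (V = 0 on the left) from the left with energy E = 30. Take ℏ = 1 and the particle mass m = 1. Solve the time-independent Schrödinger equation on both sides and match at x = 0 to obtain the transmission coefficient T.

The wavenumbers are k₁ = √(2mE)/ℏ = 7.746 on the left and k₂ = √(2m(E − V₀))/ℏ = 5.568 on the right.
Continuity of ψ and ψ′ at the step yields the reflection amplitude r = (k₁ − k₂)/(k₁ + k₂) = 0.1636; thus R = |r|² = 0.02677, T = 0.9732.

T = 0.973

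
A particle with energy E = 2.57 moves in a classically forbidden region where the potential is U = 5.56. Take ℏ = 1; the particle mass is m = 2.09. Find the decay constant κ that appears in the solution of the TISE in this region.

Since E < U the TISE in this region is ψ'' = κ²ψ with κ = √(2m(U − E))/ℏ.
κ = √(2 × 2.09 × 2.99) = 3.535.

κ = 3.54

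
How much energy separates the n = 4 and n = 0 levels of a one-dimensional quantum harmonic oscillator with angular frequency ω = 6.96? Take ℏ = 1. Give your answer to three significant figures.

ΔE = 27.8

E_n = ℏω(n + ½), so ΔE = (4 − 0) ℏω = 4 × 6.96 = 27.84.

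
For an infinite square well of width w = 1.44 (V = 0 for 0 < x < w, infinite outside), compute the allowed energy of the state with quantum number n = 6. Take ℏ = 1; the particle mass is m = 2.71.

The infinite-well eigenfunctions ψ_n = √(2/w) sin(nπx/w) vanish at both walls, giving E_n = n²π²ℏ²/(2mw²).
E_6 = 6² × π² / (2 × 2.71 × 1.44²) = 31.61.

E = 31.6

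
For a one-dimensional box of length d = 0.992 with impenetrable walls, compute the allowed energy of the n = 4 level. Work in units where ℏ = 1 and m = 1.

The infinite-well eigenfunctions ψ_n = √(2/d) sin(nπx/d) vanish at both walls, giving E_n = n²π²ℏ²/(2md²).
E_4 = 4² × π² / (2 × 1 × 0.992²) = 80.24.

E = 80.2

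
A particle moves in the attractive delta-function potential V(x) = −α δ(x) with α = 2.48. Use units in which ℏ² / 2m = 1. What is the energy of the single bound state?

For x ≠ 0 the bound state is ψ ∝ e^{−κ|x|}; integrating the TISE across the delta gives the cusp condition 2κ = 2mα/ℏ², so κ = 1.240.
Then E = −ℏ²κ²/(2m) = −mα²/(2ℏ²) = -1.538.

E = -1.54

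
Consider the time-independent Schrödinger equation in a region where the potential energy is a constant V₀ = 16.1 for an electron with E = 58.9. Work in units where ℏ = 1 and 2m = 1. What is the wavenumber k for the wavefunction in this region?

With E > V₀ the solution is oscillatory, ψ ∝ e^{±ikx} with k = √(2m(E − V₀))/ℏ.
k = √(2 × 0.5 × 42.8) = 6.542.

k = 6.54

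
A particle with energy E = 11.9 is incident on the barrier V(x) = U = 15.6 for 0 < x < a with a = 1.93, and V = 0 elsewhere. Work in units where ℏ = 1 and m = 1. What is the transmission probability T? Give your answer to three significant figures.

Since E < U the interior solution is evanescent with decay constant κ = √(2m(U − E))/ℏ = 2.720.
κa = 5.250, sinh(κa) = 95.30.
Matching ψ, ψ′ at both faces gives T = [1 + U² sinh²(κa) / (4E(U − E))]⁻¹ = 1/12550 = 0.0000797.

T = 0.0000797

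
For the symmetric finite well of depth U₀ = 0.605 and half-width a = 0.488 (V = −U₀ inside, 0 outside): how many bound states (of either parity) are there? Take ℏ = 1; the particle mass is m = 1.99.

N = 1

Define the well-strength parameter z₀ = (a/ℏ)√(2mU₀) = 0.488 × √(2·1.99·0.605) = 0.7572.
The even/odd transcendental equations gain one root per π/2 in z₀, giving N = 1 + ⌊2z₀/π⌋ = 1 + ⌊0.4821⌋ = 1.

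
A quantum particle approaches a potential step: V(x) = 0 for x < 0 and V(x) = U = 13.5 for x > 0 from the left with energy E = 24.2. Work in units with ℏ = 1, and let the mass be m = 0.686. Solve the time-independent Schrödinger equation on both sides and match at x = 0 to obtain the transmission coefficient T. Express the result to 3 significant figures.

T = 0.960

The wavenumbers are k₁ = √(2mE)/ℏ = 5.762 on the left and k₂ = √(2m(E − U))/ℏ = 3.832 on the right.
Continuity of ψ and ψ′ at the step yields the reflection amplitude r = (k₁ − k₂)/(k₁ + k₂) = 0.2012; thus R = |r|² = 0.04050, T = 0.9595.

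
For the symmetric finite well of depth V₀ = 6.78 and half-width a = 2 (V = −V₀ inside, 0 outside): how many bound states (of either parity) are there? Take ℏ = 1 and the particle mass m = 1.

N = 5

Define the well-strength parameter z₀ = (a/ℏ)√(2mV₀) = 2 × √(2·1·6.78) = 7.365.
The even/odd transcendental equations gain one root per π/2 in z₀, giving N = 1 + ⌊2z₀/π⌋ = 1 + ⌊4.689⌋ = 5.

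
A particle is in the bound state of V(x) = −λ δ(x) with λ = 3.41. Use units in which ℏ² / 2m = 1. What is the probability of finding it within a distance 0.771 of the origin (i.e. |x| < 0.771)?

P = 0.928

The normalised bound state is ψ = √κ e^{−κ|x|} with κ = mλ/ℏ² = 1.705.
P(|x| < d) = ∫_{−d}^{d} κ e^{−2κ|x|} dx = 1 − e^{−2κd} = 1 − e^{−2.629} = 0.9279.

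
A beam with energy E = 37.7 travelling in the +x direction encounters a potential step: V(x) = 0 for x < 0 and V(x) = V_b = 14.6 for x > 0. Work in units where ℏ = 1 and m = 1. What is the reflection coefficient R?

R = 0.0148

The wavenumbers are k₁ = √(2mE)/ℏ = 8.683 on the left and k₂ = √(2m(E − V_b))/ℏ = 6.797 on the right.
Continuity of ψ and ψ′ at the step yields the reflection amplitude r = (k₁ − k₂)/(k₁ + k₂) = 0.1218; thus R = |r|² = 0.01485, T = 0.9852.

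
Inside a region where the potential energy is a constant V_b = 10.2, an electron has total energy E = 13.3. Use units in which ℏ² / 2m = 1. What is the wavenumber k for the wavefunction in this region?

k = 1.76

With E > V_b the solution is oscillatory, ψ ∝ e^{±ikx} with k = √(2m(E − V_b))/ℏ.
k = √(2 × 0.5 × 3.1) = 1.761.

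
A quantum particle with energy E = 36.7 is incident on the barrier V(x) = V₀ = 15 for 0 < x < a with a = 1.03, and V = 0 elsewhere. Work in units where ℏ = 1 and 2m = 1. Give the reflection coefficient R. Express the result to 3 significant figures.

R = 0.0655

E > V₀: inside the barrier k₂ = √(2m(E − V₀))/ℏ = 4.658, k₂a = 4.798.
T = [1 + V₀² sin²(k₂a) / (4E(E − V₀))]⁻¹ = 1/1.070 = 0.934.
R = 1 − T = 0.0655.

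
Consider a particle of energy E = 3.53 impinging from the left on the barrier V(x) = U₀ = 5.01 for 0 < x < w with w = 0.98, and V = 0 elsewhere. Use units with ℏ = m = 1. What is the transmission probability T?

Since E < U₀ the interior solution is evanescent with decay constant κ = √(2m(U₀ − E))/ℏ = 1.720.
κw = 1.686, sinh(κw) = 2.606.
Matching ψ, ψ′ at both faces gives T = [1 + U₀² sinh²(κw) / (4E(U₀ − E))]⁻¹ = 1/9.160 = 0.109.

T = 0.109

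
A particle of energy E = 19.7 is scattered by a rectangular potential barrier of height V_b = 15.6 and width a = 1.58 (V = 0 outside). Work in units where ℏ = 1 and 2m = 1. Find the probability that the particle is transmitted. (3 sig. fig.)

Above the barrier the interior wavenumber is k₂ = √(2m(E − V_b))/ℏ = 2.025, giving phase k₂a = 3.199.
Matching at both interfaces gives T⁻¹ = 1 + V_b² sin²(k₂a) / [4E(E − V_b)] = 1.003, hence T = 0.998.

T = 0.998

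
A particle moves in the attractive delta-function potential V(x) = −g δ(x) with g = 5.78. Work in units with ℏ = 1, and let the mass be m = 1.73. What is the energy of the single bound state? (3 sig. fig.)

The bound state is ψ(x) = √κ e^{−κ|x|}. The derivative jump ψ'(0⁺) − ψ'(0⁻) = −(2mg/ℏ²)ψ(0) fixes κ = mg/ℏ² = 9.999.
Then E = −ℏ²κ²/(2m) = −mg²/(2ℏ²) = -28.90.

E = -28.9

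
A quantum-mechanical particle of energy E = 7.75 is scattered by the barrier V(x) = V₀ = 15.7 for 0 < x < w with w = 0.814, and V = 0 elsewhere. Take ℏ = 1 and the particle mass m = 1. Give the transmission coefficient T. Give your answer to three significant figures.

Since E < V₀ the interior solution is evanescent with decay constant κ = √(2m(V₀ − E))/ℏ = 3.987.
κw = 3.246, sinh(κw) = 12.82.
The exact tunnelling result is T⁻¹ = 1 + V₀² sinh²(κw) / [4E(V₀ − E)] = 165.4, so T = 0.00605.

T = 0.00605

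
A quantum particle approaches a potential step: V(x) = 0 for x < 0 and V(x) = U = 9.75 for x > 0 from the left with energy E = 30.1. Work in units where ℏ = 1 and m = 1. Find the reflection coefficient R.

The wavenumbers are k₁ = √(2mE)/ℏ = 7.759 on the left and k₂ = √(2m(E − U))/ℏ = 6.380 on the right.
Continuity of ψ and ψ′ at the step yields the reflection amplitude r = (k₁ − k₂)/(k₁ + k₂) = 0.09755; thus R = |r|² = 0.009516, T = 0.9905.

R = 0.00952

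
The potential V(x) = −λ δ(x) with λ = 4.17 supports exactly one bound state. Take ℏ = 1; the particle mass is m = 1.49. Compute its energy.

E = -13.0

The bound state is ψ(x) = √κ e^{−κ|x|}. The derivative jump ψ'(0⁺) − ψ'(0⁻) = −(2mλ/ℏ²)ψ(0) fixes κ = mλ/ℏ² = 6.213.
Then E = −ℏ²κ²/(2m) = −mλ²/(2ℏ²) = -12.95.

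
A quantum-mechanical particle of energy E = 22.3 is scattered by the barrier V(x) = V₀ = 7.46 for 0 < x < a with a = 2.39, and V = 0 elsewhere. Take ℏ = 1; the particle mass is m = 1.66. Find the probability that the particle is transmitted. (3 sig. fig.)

T = 0.969

E > V₀: inside the barrier k₂ = √(2m(E − V₀))/ℏ = 7.019, k₂a = 16.78.
T = [1 + V₀² sin²(k₂a) / (4E(E − V₀))]⁻¹ = 1/1.032 = 0.969.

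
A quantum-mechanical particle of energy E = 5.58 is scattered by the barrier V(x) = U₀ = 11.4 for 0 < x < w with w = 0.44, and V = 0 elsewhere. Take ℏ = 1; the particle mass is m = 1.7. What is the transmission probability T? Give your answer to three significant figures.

T = 0.0767

Since E < U₀ the interior solution is evanescent with decay constant κ = √(2m(U₀ − E))/ℏ = 4.448.
κw = 1.957, sinh(κw) = 3.469.
Matching ψ, ψ′ at both faces gives T = [1 + U₀² sinh²(κw) / (4E(U₀ − E))]⁻¹ = 1/13.04 = 0.0767.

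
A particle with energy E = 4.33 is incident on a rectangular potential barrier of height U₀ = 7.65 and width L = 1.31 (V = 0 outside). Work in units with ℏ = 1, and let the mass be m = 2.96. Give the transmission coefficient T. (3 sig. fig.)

T = 0.0000355

E < U₀: inside the barrier ψ ∝ e^{±κx} with κ = √(2m(U₀ − E))/ℏ = 4.433.
κL = 5.808, sinh(κL) = 166.4.
The exact tunnelling result is T⁻¹ = 1 + U₀² sinh²(κL) / [4E(U₀ − E)] = 28190, so T = 0.0000355.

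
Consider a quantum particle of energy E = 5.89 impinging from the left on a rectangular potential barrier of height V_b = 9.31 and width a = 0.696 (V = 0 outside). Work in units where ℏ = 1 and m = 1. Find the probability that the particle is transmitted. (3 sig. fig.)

E < V_b: inside the barrier ψ ∝ e^{±κx} with κ = √(2m(V_b − E))/ℏ = 2.615.
κa = 1.820, sinh(κa) = 3.006.
The exact tunnelling result is T⁻¹ = 1 + V_b² sinh²(κa) / [4E(V_b − E)] = 10.72, so T = 0.0933.

T = 0.0933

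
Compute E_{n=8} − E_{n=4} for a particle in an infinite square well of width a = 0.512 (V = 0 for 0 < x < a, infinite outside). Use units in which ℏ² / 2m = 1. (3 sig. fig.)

E_n = n²π²ℏ²/(2ma²), so ΔE = (8² − 4²) π²ℏ²/(2ma²).
ΔE = 48 × π² / (2 × 0.5 × 0.512²) = 1807.

ΔE = 1810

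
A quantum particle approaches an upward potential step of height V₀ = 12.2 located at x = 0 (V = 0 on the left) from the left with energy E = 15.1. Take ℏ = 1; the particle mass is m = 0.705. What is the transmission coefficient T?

T = 0.847

The wavenumbers are k₁ = √(2mE)/ℏ = 4.614 on the left and k₂ = √(2m(E − V₀))/ℏ = 2.022 on the right.
Continuity of ψ and ψ′ at the step yields the reflection amplitude r = (k₁ − k₂)/(k₁ + k₂) = 0.3906; thus R = |r|² = 0.1526, T = 0.8474.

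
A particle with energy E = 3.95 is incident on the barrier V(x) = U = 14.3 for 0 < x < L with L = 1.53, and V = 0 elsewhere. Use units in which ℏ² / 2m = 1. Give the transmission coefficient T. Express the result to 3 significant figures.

E < U: inside the barrier ψ ∝ e^{±κx} with κ = √(2m(U − E))/ℏ = 3.217.
κL = 4.922, sinh(κL) = 68.65.
Matching ψ, ψ′ at both faces gives T = [1 + U² sinh²(κL) / (4E(U − E))]⁻¹ = 1/5894 = 0.000170.

T = 0.000170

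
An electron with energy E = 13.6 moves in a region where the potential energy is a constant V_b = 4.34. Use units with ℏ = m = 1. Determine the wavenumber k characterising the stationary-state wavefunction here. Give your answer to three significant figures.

k = 4.30

With E > V_b the solution is oscillatory, ψ ∝ e^{±ikx} with k = √(2m(E − V_b))/ℏ.
k = √(2 × 1 × 9.26) = 4.303.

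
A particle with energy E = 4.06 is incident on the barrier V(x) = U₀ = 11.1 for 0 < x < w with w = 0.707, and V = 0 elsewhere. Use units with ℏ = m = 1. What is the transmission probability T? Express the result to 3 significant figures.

T = 0.0183

Since E < U₀ the interior solution is evanescent with decay constant κ = √(2m(U₀ − E))/ℏ = 3.752.
κw = 2.653, sinh(κw) = 7.062.
Matching ψ, ψ′ at both faces gives T = [1 + U₀² sinh²(κw) / (4E(U₀ − E))]⁻¹ = 1/54.75 = 0.0183.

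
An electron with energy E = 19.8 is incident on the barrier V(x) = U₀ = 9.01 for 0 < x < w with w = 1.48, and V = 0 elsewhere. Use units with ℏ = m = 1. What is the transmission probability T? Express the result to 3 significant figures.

T = 0.971

Above the barrier the interior wavenumber is k₂ = √(2m(E − U₀))/ℏ = 4.645, giving phase k₂w = 6.875.
T = [1 + U₀² sin²(k₂w) / (4E(E − U₀))]⁻¹ = 1/1.030 = 0.971.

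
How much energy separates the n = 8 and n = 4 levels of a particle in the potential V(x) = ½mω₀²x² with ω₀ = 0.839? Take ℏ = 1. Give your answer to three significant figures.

E_n = ℏω₀(n + ½), so ΔE = (8 − 4) ℏω₀ = 4 × 0.839 = 3.356.

ΔE = 3.36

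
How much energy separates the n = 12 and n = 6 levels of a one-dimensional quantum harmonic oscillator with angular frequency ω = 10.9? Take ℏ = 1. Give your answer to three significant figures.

ΔE = 65.4

E_n = ℏω(n + ½), so ΔE = (12 − 6) ℏω = 6 × 10.9 = 65.40.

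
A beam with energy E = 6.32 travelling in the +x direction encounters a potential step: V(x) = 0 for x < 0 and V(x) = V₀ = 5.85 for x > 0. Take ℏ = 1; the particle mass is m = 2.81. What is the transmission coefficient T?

T = 0.673

On each side the TISE gives plane waves with k = √(2m(E − V))/ℏ: k₁ = √(2·2.81·6.32) = 5.960, k₂ = √(2·2.81·0.47) = 1.625.
Continuity of ψ and ψ′ at the step yields the reflection amplitude r = (k₁ − k₂)/(k₁ + k₂) = 0.5715; thus R = |r|² = 0.3266, T = 0.6734.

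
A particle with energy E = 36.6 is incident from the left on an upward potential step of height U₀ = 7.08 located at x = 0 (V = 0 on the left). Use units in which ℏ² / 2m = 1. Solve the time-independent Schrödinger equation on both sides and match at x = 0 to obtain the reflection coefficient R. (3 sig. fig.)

R = 0.00288

The wavenumbers are k₁ = √(2mE)/ℏ = 6.050 on the left and k₂ = √(2m(E − U₀))/ℏ = 5.433 on the right.
Continuity of ψ and ψ′ at the step yields the reflection amplitude r = (k₁ − k₂)/(k₁ + k₂) = 0.05369; thus R = |r|² = 0.002883, T = 0.9971.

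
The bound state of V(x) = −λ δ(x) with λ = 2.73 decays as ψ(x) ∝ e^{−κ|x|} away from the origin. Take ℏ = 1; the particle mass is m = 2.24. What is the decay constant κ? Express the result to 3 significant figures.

κ = 6.12

Integrate −(ℏ²/2m)ψ'' − λδ(x)ψ = Eψ from −ε to +ε: the ψ'' term gives ψ'(0⁺) − ψ'(0⁻) and the δ term gives −(2mλ/ℏ²)ψ(0).
With ψ ∝ e^{−κ|x|} this yields −2κ = −2mλ/ℏ², so κ = mλ/ℏ² = 6.115.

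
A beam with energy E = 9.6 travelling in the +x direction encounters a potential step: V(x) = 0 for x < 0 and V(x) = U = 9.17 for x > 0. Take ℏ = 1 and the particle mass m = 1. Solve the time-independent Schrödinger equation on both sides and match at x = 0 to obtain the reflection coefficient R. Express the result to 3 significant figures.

R = 0.423

The wavenumbers are k₁ = √(2mE)/ℏ = 4.382 on the left and k₂ = √(2m(E − U))/ℏ = 0.9274 on the right.
Continuity of ψ and ψ′ at the step yields the reflection amplitude r = (k₁ − k₂)/(k₁ + k₂) = 0.6507; thus R = |r|² = 0.4234, T = 0.5766.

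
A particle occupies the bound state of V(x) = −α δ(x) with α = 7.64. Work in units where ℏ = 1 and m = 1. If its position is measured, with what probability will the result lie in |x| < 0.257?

The normalised bound state is ψ = √κ e^{−κ|x|} with κ = mα/ℏ² = 7.640.
P(|x| < d) = ∫_{−d}^{d} κ e^{−2κ|x|} dx = 1 − e^{−2κd} = 1 − e^{−3.927} = 0.9803.

P = 0.980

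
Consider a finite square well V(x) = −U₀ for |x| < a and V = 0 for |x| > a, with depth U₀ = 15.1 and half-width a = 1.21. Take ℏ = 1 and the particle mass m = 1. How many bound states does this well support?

N = 5

Define the well-strength parameter z₀ = (a/ℏ)√(2mU₀) = 1.21 × √(2·1·15.1) = 6.649.
A new bound state (alternating even/odd) appears each time z₀ passes a multiple of π/2, so N = ⌊2z₀/π⌋ + 1 = ⌊4.233⌋ + 1 = 5.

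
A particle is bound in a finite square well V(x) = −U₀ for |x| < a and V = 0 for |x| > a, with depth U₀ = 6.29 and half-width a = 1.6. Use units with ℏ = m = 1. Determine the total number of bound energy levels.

N = 4

The dimensionless depth is z₀ = a√(2mU₀)/ℏ = 1.6 × √(12.58) = 5.675.
A new bound state (alternating even/odd) appears each time z₀ passes a multiple of π/2, so N = ⌊2z₀/π⌋ + 1 = ⌊3.613⌋ + 1 = 4.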